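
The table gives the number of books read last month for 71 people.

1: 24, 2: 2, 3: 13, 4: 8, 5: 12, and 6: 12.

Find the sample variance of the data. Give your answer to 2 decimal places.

Values: 1, 2, 3, 4, 5, 6
n = 71, Σfx = 231, mean = 3.2535
Σfx² = 1009
Σf(x − x̄)² = Σfx² − (Σfx)²/n = 1009 − 231²/71 = 257.4366
Sample variance = 257.4366 / 70 = 3.6777

3.68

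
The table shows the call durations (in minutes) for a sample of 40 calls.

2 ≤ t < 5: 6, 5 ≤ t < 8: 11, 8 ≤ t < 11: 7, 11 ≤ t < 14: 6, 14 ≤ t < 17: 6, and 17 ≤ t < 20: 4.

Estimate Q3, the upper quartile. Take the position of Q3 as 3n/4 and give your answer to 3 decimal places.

Cumulative frequencies: 6, 17, 24, 30, 36, 40
n = 40; position = 3n/4 = 30.
This falls in the class 11 ≤ t < 14: L = 11, F = 24, f = 6, h = 3.
Upper quartile ≈ 11 + ((30 − 24) / 6) × 3 = 14.0000

14.000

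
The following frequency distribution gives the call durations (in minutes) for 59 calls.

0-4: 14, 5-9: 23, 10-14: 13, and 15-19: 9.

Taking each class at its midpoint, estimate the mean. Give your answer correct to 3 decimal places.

8.441

Midpoints: 2, 7, 12, 17
Σfm = 14×2 + 23×7 + 13×12 + 9×17 = 498
n = Σf = 59
Mean = 498 / 59 = 8.4407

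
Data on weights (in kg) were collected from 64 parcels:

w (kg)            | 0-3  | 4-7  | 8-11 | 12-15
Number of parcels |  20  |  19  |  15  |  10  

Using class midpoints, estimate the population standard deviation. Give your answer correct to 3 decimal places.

Midpoints: 1.5, 5.5, 9.5, 13.5
n = 64, Σfm = 412, mean = 6.4375
Σfm² = 3796
Σf(m − x̄)² = Σfm² − (Σfm)²/n = 3796 − 412²/64 = 1143.7500
Population variance = 1143.7500 / 64 = 17.8711
Standard deviation = √17.8711 = 4.2274

4.227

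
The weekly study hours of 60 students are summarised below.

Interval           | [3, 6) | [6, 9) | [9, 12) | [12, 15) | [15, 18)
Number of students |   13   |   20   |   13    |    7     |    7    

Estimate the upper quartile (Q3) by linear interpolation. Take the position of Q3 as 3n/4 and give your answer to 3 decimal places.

11.769

Cumulative frequencies: 13, 33, 46, 53, 60
n = 60; position = 3n/4 = 45.
This falls in the class [9, 12): L = 9, F = 33, f = 13, h = 3.
Upper quartile ≈ 9 + ((45 − 33) / 13) × 3 = 11.7692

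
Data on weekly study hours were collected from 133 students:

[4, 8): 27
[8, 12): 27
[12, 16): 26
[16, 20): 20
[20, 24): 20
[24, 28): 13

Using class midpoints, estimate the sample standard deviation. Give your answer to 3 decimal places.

Midpoints: 6, 10, 14, 18, 22, 26
n = 133, Σfm = 1934, mean = 14.5414
Σfm² = 33716
Σf(m − x̄)² = Σfm² − (Σfm)²/n = 33716 − 1934²/133 = 5593.0226
Sample variance = 5593.0226 / 132 = 42.3714
Standard deviation = √42.3714 = 6.5093

6.509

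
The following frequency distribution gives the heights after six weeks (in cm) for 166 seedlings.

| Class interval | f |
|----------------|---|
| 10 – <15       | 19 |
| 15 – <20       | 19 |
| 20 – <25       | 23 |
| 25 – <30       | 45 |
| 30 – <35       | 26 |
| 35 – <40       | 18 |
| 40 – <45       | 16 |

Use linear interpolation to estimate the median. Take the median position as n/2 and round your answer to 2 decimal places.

Cumulative frequencies: 19, 38, 61, 106, 132, 150, 166
n = 166; position = n/2 = 83.
This falls in the class 25 – <30: L = 25, F = 61, f = 45, h = 5.
Median ≈ 25 + ((83 − 61) / 45) × 5 = 27.4444

27.44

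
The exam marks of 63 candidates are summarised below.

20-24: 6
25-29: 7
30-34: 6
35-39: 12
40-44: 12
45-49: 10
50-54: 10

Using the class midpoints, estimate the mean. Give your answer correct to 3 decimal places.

Midpoints: 22, 27, 32, 37, 42, 47, 52
Σfm = 6×22 + 7×27 + 6×32 + 12×37 + 12×42 + 10×47 + 10×52 = 2451
n = Σf = 63
Mean = 2451 / 63 = 38.9048

38.905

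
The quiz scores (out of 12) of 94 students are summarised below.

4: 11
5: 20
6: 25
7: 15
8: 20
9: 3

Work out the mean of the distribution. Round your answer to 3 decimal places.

Values: 4, 5, 6, 7, 8, 9
Σfx = 11×4 + 20×5 + 25×6 + 15×7 + 20×8 + 3×9 = 586
n = Σf = 94
Mean = 586 / 94 = 6.2340

6.234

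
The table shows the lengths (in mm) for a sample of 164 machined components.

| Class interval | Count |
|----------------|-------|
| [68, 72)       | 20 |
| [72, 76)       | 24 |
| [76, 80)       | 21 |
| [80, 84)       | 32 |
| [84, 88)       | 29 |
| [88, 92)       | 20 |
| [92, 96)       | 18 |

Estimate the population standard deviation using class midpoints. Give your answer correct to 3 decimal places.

Midpoints: 70, 74, 78, 82, 86, 90, 94
n = 164, Σfm = 13424, mean = 81.8537
Σfm² = 1107888
Σf(m − x̄)² = Σfm² − (Σfm)²/n = 1107888 − 13424²/164 = 9084.4878
Population variance = 9084.4878 / 164 = 55.3932
Standard deviation = √55.3932 = 7.4427

7.443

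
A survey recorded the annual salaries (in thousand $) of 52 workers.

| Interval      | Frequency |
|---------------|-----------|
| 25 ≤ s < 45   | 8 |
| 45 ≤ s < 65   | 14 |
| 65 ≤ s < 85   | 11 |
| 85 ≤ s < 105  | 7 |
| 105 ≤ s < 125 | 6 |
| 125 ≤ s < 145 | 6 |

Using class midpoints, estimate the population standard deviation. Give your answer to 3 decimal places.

Midpoints: 35, 55, 75, 95, 115, 135
n = 52, Σfm = 4040, mean = 77.6923
Σfm² = 365900
Σf(m − x̄)² = Σfm² − (Σfm)²/n = 365900 − 4040²/52 = 52023.0769
Population variance = 52023.0769 / 52 = 1000.4438
Standard deviation = √1000.4438 = 31.6298

31.630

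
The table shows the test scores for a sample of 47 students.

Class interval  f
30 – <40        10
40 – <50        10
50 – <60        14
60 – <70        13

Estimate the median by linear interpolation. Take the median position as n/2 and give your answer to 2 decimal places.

Cumulative frequencies: 10, 20, 34, 47
n = 47; position = n/2 = 23.5.
This falls in the class 50 – <60: L = 50, F = 20, f = 14, h = 10.
Median ≈ 50 + ((23.5 − 20) / 14) × 10 = 52.5000

52.50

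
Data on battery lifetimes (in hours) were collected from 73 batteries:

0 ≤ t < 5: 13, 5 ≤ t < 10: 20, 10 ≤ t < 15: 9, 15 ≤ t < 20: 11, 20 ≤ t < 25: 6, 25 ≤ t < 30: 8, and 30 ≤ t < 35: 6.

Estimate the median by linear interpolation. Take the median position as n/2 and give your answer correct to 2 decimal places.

Cumulative frequencies: 13, 33, 42, 53, 59, 67, 73
n = 73; position = n/2 = 36.5.
This falls in the class 10 ≤ t < 15: L = 10, F = 33, f = 9, h = 5.
Median ≈ 10 + ((36.5 − 33) / 9) × 5 = 11.9444

11.94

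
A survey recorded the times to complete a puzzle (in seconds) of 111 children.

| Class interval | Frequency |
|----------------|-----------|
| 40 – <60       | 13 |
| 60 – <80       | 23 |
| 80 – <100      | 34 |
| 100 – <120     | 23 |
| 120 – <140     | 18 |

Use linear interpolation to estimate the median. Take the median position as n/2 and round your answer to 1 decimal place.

Cumulative frequencies: 13, 36, 70, 93, 111
n = 111; position = n/2 = 55.5.
This falls in the class 80 – <100: L = 80, F = 36, f = 34, h = 20.
Median ≈ 80 + ((55.5 − 36) / 34) × 20 = 91.4706

91.5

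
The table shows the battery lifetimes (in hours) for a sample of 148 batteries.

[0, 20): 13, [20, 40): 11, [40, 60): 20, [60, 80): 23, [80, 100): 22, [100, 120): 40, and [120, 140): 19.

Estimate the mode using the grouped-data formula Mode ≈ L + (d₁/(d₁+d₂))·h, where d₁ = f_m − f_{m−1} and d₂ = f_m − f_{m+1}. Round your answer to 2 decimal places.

109.23

Modal class: [100, 120) (highest frequency 40).
d₁ = 40 − 22 = 18, d₂ = 40 − 19 = 21
Mode ≈ 100 + (18/(18+21)) × 20 = 100 + 9.2308 = 109.2308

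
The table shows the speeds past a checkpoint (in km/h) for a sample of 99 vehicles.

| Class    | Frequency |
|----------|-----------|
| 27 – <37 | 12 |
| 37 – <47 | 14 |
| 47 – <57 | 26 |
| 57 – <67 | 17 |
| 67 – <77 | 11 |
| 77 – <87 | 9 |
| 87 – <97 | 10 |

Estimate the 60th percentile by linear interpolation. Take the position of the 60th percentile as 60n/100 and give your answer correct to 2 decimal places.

Cumulative frequencies: 12, 26, 52, 69, 80, 89, 99
n = 99; position = 60n/100 = 59.4.
This falls in the class 57 – <67: L = 57, F = 52, f = 17, h = 10.
60th percentile ≈ 57 + ((59.4 − 52) / 17) × 10 = 61.3529

61.35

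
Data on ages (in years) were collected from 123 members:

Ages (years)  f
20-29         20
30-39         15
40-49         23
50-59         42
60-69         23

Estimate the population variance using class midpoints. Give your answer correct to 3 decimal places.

Midpoints: 24.5, 34.5, 44.5, 54.5, 64.5
n = 123, Σfm = 5803.5, mean = 47.1829
Σfm² = 295840.75
Σf(m − x̄)² = Σfm² − (Σfm)²/n = 295840.75 − 5803.5²/123 = 22014.6341
Population variance = 22014.6341 / 123 = 178.9808

178.981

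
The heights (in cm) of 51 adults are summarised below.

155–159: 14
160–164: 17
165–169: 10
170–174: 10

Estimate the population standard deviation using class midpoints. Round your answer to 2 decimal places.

Midpoints: 157, 162, 167, 172
n = 51, Σfm = 8342, mean = 163.5686
Σfm² = 1365964
Σf(m − x̄)² = Σfm² − (Σfm)²/n = 1365964 − 8342²/51 = 1474.5098
Population variance = 1474.5098 / 51 = 28.9120
Standard deviation = √28.9120 = 5.3770

5.38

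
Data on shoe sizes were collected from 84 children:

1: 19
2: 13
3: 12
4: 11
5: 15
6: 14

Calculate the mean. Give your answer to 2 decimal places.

3.38

Values: 1, 2, 3, 4, 5, 6
Σfx = 19×1 + 13×2 + 12×3 + 11×4 + 15×5 + 14×6 = 284
n = Σf = 84
Mean = 284 / 84 = 3.3810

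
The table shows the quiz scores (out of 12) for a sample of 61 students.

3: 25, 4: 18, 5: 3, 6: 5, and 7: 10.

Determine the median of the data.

4

Cumulative frequencies: 25, 43, 46, 51, 61
n = 61, so the median is the value in position (n+1)/2 = 31.
Position 31 falls at value 4.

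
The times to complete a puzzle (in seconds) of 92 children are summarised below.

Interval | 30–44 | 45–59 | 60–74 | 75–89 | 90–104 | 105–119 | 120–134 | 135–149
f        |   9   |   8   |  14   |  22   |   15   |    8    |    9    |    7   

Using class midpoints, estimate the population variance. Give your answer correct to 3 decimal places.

875.198

Midpoints: 37, 52, 67, 82, 97, 112, 127, 142
n = 92, Σfm = 7979, mean = 86.7283
Σfm² = 772523
Σf(m − x̄)² = Σfm² − (Σfm)²/n = 772523 − 7979²/92 = 80518.2065
Population variance = 80518.2065 / 92 = 875.1979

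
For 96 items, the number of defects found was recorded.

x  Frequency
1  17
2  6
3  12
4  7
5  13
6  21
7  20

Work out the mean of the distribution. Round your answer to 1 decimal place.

Values: 1, 2, 3, 4, 5, 6, 7
Σfx = 17×1 + 6×2 + 12×3 + 7×4 + 13×5 + 21×6 + 20×7 = 424
n = Σf = 96
Mean = 424 / 96 = 4.4167

4.4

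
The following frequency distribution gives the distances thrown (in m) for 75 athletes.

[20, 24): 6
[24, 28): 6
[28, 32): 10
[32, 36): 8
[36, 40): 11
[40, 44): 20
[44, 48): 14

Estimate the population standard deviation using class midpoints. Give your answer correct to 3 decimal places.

Midpoints: 22, 26, 30, 34, 38, 42, 46
n = 75, Σfm = 2762, mean = 36.8267
Σfm² = 105996
Σf(m − x̄)² = Σfm² − (Σfm)²/n = 105996 − 2762²/75 = 4280.7467
Population variance = 4280.7467 / 75 = 57.0766
Standard deviation = √57.0766 = 7.5549

7.555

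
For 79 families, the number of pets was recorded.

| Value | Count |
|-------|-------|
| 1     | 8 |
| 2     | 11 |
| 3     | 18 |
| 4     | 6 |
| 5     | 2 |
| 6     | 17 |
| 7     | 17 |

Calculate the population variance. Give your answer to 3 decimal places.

4.434

Values: 1, 2, 3, 4, 5, 6, 7
n = 79, Σfx = 339, mean = 4.2911
Σfx² = 1805
Σf(x − x̄)² = Σfx² − (Σfx)²/n = 1805 − 339²/79 = 350.3038
Population variance = 350.3038 / 79 = 4.4342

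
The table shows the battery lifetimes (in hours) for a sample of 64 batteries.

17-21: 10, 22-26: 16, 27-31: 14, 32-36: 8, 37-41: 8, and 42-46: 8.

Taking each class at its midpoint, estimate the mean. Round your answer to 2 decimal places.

Midpoints: 19, 24, 29, 34, 39, 44
Σfm = 10×19 + 16×24 + 14×29 + 8×34 + 8×39 + 8×44 = 1916
n = Σf = 64
Mean = 1916 / 64 = 29.9375

29.94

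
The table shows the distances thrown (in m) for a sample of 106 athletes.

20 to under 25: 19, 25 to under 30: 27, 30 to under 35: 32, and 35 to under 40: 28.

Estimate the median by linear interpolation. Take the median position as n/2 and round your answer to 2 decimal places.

31.09

Cumulative frequencies: 19, 46, 78, 106
n = 106; position = n/2 = 53.
This falls in the class 30 to under 35: L = 30, F = 46, f = 32, h = 5.
Median ≈ 30 + ((53 − 46) / 32) × 5 = 31.0938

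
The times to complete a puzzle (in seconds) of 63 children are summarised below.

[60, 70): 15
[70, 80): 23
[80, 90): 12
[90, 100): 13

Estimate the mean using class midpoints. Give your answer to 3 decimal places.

78.651

Midpoints: 65, 75, 85, 95
Σfm = 15×65 + 23×75 + 12×85 + 13×95 = 4955
n = Σf = 63
Mean = 4955 / 63 = 78.6508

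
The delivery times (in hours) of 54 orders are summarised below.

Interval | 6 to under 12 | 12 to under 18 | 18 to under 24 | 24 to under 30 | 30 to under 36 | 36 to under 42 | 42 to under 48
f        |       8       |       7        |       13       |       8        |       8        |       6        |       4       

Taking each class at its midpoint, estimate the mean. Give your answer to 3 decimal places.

24.889

Midpoints: 9, 15, 21, 27, 33, 39, 45
Σfm = 8×9 + 7×15 + 13×21 + 8×27 + 8×33 + 6×39 + 4×45 = 1344
n = Σf = 54
Mean = 1344 / 54 = 24.8889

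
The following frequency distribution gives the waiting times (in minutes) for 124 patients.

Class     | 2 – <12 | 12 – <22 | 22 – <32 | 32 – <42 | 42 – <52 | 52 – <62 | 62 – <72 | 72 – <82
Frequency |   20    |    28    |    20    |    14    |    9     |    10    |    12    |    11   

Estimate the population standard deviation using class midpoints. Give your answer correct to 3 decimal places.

22.703

Midpoints: 7, 17, 27, 37, 47, 57, 67, 77
n = 124, Σfm = 4318, mean = 34.8226
Σfm² = 214276
Σf(m − x̄)² = Σfm² − (Σfm)²/n = 214276 − 4318²/124 = 63912.0968
Population variance = 63912.0968 / 124 = 515.4201
Standard deviation = √515.4201 = 22.7029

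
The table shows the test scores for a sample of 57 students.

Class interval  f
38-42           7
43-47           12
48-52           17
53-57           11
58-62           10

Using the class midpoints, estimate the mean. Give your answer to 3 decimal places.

Midpoints: 40, 45, 50, 55, 60
Σfm = 7×40 + 12×45 + 17×50 + 11×55 + 10×60 = 2875
n = Σf = 57
Mean = 2875 / 57 = 50.4386

50.439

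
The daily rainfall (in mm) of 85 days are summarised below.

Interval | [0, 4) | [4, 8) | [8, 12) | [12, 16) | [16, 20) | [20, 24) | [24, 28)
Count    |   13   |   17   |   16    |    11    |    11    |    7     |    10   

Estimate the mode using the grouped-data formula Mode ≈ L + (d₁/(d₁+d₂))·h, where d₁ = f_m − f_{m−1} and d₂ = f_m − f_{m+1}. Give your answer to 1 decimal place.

Modal class: [4, 8) (highest frequency 17).
d₁ = 17 − 13 = 4, d₂ = 17 − 16 = 1
Mode ≈ 4 + (4/(4+1)) × 4 = 4 + 3.2000 = 7.2000

7.2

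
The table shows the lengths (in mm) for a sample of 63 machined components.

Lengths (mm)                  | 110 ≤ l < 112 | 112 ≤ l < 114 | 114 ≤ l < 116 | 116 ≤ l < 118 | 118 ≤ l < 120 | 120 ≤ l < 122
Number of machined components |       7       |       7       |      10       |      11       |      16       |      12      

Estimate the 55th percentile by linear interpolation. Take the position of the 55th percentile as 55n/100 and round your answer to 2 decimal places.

117.94

Cumulative frequencies: 7, 14, 24, 35, 51, 63
n = 63; position = 55n/100 = 34.65.
This falls in the class 116 ≤ l < 118: L = 116, F = 24, f = 11, h = 2.
55th percentile ≈ 116 + ((34.65 − 24) / 11) × 2 = 117.9364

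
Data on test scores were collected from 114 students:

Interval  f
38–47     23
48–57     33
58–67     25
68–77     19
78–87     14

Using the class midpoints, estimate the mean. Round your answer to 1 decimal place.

59.7

Midpoints: 42.5, 52.5, 62.5, 72.5, 82.5
Σfm = 23×42.5 + 33×52.5 + 25×62.5 + 19×72.5 + 14×82.5 = 6805
n = Σf = 114
Mean = 6805 / 114 = 59.6930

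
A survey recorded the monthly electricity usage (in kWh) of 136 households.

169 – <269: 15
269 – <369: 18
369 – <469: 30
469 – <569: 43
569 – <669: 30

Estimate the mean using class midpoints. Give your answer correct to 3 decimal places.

Midpoints: 219, 319, 419, 519, 619
Σfm = 15×219 + 18×319 + 30×419 + 43×519 + 30×619 = 62484
n = Σf = 136
Mean = 62484 / 136 = 459.4412

459.441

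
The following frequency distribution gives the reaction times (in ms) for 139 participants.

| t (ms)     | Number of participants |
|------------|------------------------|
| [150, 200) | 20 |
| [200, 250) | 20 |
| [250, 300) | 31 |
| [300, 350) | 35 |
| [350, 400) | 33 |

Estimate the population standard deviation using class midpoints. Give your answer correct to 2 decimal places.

67.71

Midpoints: 175, 225, 275, 325, 375
n = 139, Σfm = 40275, mean = 289.7482
Σfm² = 12306875
Σf(m − x̄)² = Σfm² − (Σfm)²/n = 12306875 − 40275²/139 = 637266.1871
Population variance = 637266.1871 / 139 = 4584.6488
Standard deviation = √4584.6488 = 67.7100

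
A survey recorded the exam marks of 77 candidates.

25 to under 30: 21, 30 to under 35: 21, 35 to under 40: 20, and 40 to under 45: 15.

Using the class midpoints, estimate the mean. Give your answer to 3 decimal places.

Midpoints: 27.5, 32.5, 37.5, 42.5
Σfm = 21×27.5 + 21×32.5 + 20×37.5 + 15×42.5 = 2647.5
n = Σf = 77
Mean = 2647.5 / 77 = 34.3831

34.383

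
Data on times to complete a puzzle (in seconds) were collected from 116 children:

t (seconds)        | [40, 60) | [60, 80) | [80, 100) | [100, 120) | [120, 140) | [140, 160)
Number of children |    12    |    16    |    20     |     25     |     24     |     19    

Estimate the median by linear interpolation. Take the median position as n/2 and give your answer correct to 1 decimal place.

108.0

Cumulative frequencies: 12, 28, 48, 73, 97, 116
n = 116; position = n/2 = 58.
This falls in the class [100, 120): L = 100, F = 48, f = 25, h = 20.
Median ≈ 100 + ((58 − 48) / 25) × 20 = 108.0000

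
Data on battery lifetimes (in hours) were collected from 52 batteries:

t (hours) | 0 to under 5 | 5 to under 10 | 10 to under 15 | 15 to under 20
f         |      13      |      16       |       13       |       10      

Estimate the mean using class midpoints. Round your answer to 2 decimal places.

Midpoints: 2.5, 7.5, 12.5, 17.5
Σfm = 13×2.5 + 16×7.5 + 13×12.5 + 10×17.5 = 490
n = Σf = 52
Mean = 490 / 52 = 9.4231

9.42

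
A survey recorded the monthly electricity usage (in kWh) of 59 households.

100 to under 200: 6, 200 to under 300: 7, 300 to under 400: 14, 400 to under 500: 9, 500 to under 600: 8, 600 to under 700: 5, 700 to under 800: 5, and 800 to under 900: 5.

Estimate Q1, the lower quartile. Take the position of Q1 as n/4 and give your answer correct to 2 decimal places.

312.50

Cumulative frequencies: 6, 13, 27, 36, 44, 49, 54, 59
n = 59; position = n/4 = 14.75.
This falls in the class 300 to under 400: L = 300, F = 13, f = 14, h = 100.
Lower quartile ≈ 300 + ((14.75 − 13) / 14) × 100 = 312.5000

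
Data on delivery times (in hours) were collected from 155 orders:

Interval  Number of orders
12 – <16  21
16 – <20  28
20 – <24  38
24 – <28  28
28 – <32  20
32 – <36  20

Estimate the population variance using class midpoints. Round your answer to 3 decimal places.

Midpoints: 14, 18, 22, 26, 30, 34
n = 155, Σfm = 3642, mean = 23.4968
Σfm² = 91628
Σf(m − x̄)² = Σfm² − (Σfm)²/n = 91628 − 3642²/155 = 6052.7484
Population variance = 6052.7484 / 155 = 39.0500

39.050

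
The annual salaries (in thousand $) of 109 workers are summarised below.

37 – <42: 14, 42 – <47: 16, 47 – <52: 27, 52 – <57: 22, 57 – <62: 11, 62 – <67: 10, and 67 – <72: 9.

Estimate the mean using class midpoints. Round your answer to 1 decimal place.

Midpoints: 39.5, 44.5, 49.5, 54.5, 59.5, 64.5, 69.5
Σfm = 14×39.5 + 16×44.5 + 27×49.5 + 22×54.5 + 11×59.5 + 10×64.5 + 9×69.5 = 5725.5
n = Σf = 109
Mean = 5725.5 / 109 = 52.5275

52.5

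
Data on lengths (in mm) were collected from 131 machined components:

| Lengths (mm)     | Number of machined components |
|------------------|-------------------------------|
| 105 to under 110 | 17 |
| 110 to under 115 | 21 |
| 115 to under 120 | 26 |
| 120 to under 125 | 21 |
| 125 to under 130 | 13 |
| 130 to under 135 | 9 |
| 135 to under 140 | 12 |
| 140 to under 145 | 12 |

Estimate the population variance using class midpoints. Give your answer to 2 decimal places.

116.77

Midpoints: 107.5, 112.5, 117.5, 122.5, 127.5, 132.5, 137.5, 142.5
n = 131, Σfm = 16027.5, mean = 122.3473
Σfm² = 1976218.75
Σf(m − x̄)² = Σfm² − (Σfm)²/n = 1976218.75 − 16027.5²/131 = 15296.9466
Population variance = 15296.9466 / 131 = 116.7706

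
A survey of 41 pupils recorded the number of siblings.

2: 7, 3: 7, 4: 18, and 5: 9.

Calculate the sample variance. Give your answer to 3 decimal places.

1.012

Values: 2, 3, 4, 5
n = 41, Σfx = 152, mean = 3.7073
Σfx² = 604
Σf(x − x̄)² = Σfx² − (Σfx)²/n = 604 − 152²/41 = 40.4878
Sample variance = 40.4878 / 40 = 1.0122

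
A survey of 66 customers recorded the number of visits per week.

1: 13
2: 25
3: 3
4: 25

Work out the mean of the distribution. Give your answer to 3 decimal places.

Values: 1, 2, 3, 4
Σfx = 13×1 + 25×2 + 3×3 + 25×4 = 172
n = Σf = 66
Mean = 172 / 66 = 2.6061

2.606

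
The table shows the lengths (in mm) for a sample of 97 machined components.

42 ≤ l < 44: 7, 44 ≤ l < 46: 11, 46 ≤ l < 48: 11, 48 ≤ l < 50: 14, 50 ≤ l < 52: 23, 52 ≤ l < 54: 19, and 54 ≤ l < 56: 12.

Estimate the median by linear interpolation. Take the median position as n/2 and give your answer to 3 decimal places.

Cumulative frequencies: 7, 18, 29, 43, 66, 85, 97
n = 97; position = n/2 = 48.5.
This falls in the class 50 ≤ l < 52: L = 50, F = 43, f = 23, h = 2.
Median ≈ 50 + ((48.5 − 43) / 23) × 2 = 50.4783

50.478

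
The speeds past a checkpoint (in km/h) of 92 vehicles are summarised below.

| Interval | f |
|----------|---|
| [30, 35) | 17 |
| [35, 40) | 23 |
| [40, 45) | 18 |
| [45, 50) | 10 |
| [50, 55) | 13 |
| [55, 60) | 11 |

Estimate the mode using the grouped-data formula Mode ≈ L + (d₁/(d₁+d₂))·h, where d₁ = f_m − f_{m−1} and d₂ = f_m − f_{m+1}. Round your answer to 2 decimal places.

37.73

Modal class: [35, 40) (highest frequency 23).
d₁ = 23 − 17 = 6, d₂ = 23 − 18 = 5
Mode ≈ 35 + (6/(6+5)) × 5 = 35 + 2.7273 = 37.7273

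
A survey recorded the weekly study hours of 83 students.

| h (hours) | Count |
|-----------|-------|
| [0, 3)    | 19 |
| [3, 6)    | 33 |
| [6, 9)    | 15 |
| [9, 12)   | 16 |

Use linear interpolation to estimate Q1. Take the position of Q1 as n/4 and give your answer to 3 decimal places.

3.159

Cumulative frequencies: 19, 52, 67, 83
n = 83; position = n/4 = 20.75.
This falls in the class [3, 6): L = 3, F = 19, f = 33, h = 3.
Lower quartile ≈ 3 + ((20.75 − 19) / 33) × 3 = 3.1591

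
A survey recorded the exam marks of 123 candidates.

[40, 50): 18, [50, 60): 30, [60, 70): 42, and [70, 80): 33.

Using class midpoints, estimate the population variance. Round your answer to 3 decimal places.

Midpoints: 45, 55, 65, 75
n = 123, Σfm = 7665, mean = 62.3171
Σfm² = 490275
Σf(m − x̄)² = Σfm² − (Σfm)²/n = 490275 − 7665²/123 = 12614.6341
Population variance = 12614.6341 / 123 = 102.5580

102.558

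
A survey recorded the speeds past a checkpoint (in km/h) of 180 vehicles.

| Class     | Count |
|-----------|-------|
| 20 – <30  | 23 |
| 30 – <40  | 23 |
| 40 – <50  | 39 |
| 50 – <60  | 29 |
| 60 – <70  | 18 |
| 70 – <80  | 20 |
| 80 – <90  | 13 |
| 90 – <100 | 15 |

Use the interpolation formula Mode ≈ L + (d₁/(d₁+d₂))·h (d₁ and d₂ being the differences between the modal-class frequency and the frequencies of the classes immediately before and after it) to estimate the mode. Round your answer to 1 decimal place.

46.2

Modal class: 40 – <50 (highest frequency 39).
d₁ = 39 − 23 = 16, d₂ = 39 − 29 = 10
Mode ≈ 40 + (16/(16+10)) × 10 = 40 + 6.1538 = 46.1538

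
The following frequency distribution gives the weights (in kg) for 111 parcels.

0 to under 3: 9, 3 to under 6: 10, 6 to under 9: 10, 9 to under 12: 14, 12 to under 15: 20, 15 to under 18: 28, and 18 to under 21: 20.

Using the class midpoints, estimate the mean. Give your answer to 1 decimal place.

Midpoints: 1.5, 4.5, 7.5, 10.5, 13.5, 16.5, 19.5
Σfm = 9×1.5 + 10×4.5 + 10×7.5 + 14×10.5 + 20×13.5 + 28×16.5 + 20×19.5 = 1402.5
n = Σf = 111
Mean = 1402.5 / 111 = 12.6351

12.6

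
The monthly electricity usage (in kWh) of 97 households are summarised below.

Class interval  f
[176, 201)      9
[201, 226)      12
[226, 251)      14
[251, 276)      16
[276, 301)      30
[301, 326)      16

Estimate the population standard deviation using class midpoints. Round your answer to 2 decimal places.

Midpoints: 188.5, 213.5, 238.5, 263.5, 288.5, 313.5
n = 97, Σfm = 25484.5, mean = 262.7268
Σfm² = 6843528.25
Σf(m − x̄)² = Σfm² − (Σfm)²/n = 6843528.25 − 25484.5²/97 = 148067.0103
Population variance = 148067.0103 / 97 = 1526.4640
Standard deviation = √1526.4640 = 39.0700

39.07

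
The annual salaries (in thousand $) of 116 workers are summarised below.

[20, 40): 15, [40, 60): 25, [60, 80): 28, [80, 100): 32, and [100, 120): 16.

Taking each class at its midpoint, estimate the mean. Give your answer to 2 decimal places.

71.55

Midpoints: 30, 50, 70, 90, 110
Σfm = 15×30 + 25×50 + 28×70 + 32×90 + 16×110 = 8300
n = Σf = 116
Mean = 8300 / 116 = 71.5517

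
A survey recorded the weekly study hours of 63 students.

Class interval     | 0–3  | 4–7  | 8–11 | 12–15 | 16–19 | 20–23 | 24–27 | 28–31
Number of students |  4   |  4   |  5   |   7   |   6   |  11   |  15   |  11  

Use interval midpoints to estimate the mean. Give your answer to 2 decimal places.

19.34

Midpoints: 1.5, 5.5, 9.5, 13.5, 17.5, 21.5, 25.5, 29.5
Σfm = 4×1.5 + 4×5.5 + 5×9.5 + 7×13.5 + 6×17.5 + 11×21.5 + 15×25.5 + 11×29.5 = 1218.5
n = Σf = 63
Mean = 1218.5 / 63 = 19.3413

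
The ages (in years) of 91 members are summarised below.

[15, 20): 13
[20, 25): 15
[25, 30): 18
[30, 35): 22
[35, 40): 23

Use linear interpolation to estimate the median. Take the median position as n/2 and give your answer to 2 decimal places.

Cumulative frequencies: 13, 28, 46, 68, 91
n = 91; position = n/2 = 45.5.
This falls in the class [25, 30): L = 25, F = 28, f = 18, h = 5.
Median ≈ 25 + ((45.5 − 28) / 18) × 5 = 29.8611

29.86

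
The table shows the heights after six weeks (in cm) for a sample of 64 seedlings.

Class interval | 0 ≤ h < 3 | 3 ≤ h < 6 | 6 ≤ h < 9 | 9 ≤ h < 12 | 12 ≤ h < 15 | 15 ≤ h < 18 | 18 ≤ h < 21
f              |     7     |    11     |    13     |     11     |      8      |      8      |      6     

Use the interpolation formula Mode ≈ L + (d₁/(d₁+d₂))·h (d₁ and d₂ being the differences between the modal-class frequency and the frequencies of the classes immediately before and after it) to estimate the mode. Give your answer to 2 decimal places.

7.50

Modal class: 6 ≤ h < 9 (highest frequency 13).
d₁ = 13 − 11 = 2, d₂ = 13 − 11 = 2
Mode ≈ 6 + (2/(2+2)) × 3 = 6 + 1.5000 = 7.5000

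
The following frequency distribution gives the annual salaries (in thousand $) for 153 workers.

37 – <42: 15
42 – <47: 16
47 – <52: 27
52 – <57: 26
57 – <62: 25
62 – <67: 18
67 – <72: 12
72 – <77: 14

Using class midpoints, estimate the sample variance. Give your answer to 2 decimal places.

Midpoints: 39.5, 44.5, 49.5, 54.5, 59.5, 64.5, 69.5, 74.5
n = 153, Σfm = 8583.5, mean = 56.1013
Σfm² = 497528.25
Σf(m − x̄)² = Σfm² − (Σfm)²/n = 497528.25 − 8583.5²/153 = 15982.6797
Sample variance = 15982.6797 / 152 = 105.1492

105.15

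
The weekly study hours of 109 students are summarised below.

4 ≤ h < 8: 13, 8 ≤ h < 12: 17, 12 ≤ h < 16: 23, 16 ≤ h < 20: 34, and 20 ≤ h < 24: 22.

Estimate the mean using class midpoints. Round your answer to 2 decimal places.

15.28

Midpoints: 6, 10, 14, 18, 22
Σfm = 13×6 + 17×10 + 23×14 + 34×18 + 22×22 = 1666
n = Σf = 109
Mean = 1666 / 109 = 15.2844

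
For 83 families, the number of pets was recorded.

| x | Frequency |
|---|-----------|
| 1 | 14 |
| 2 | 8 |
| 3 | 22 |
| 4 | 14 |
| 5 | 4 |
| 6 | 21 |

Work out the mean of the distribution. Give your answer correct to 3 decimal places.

Values: 1, 2, 3, 4, 5, 6
Σfx = 14×1 + 8×2 + 22×3 + 14×4 + 4×5 + 21×6 = 298
n = Σf = 83
Mean = 298 / 83 = 3.5904

3.590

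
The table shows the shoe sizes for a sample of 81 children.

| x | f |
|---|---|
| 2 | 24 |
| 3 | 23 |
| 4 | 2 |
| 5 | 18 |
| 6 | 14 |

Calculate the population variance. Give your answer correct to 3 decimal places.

2.287

Values: 2, 3, 4, 5, 6
n = 81, Σfx = 299, mean = 3.6914
Σfx² = 1289
Σf(x − x̄)² = Σfx² − (Σfx)²/n = 1289 − 299²/81 = 185.2840
Population variance = 185.2840 / 81 = 2.2875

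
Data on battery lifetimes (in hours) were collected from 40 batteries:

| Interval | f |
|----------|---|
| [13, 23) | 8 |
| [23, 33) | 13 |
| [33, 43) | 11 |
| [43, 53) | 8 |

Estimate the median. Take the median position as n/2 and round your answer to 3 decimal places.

Cumulative frequencies: 8, 21, 32, 40
n = 40; position = n/2 = 20.
This falls in the class [23, 33): L = 23, F = 8, f = 13, h = 10.
Median ≈ 23 + ((20 − 8) / 13) × 10 = 32.2308

32.231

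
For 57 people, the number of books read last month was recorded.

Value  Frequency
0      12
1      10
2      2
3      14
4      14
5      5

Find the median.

3

Cumulative frequencies: 12, 22, 24, 38, 52, 57
n = 57, so the median is the value in position (n+1)/2 = 29.
Position 29 falls at value 3.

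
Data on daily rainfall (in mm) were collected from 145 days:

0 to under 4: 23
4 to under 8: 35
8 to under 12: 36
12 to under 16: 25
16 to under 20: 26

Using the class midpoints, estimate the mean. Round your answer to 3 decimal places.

Midpoints: 2, 6, 10, 14, 18
Σfm = 23×2 + 35×6 + 36×10 + 25×14 + 26×18 = 1434
n = Σf = 145
Mean = 1434 / 145 = 9.8897

9.890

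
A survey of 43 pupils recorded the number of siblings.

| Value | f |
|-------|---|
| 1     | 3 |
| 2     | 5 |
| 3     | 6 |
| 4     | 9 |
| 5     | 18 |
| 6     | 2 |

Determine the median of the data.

4

Cumulative frequencies: 3, 8, 14, 23, 41, 43
n = 43, so the median is the value in position (n+1)/2 = 22.
Position 22 falls at value 4.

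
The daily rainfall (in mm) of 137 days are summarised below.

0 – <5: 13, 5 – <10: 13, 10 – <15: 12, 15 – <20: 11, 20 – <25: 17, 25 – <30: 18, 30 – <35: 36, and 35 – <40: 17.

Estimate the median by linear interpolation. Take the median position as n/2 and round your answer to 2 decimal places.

Cumulative frequencies: 13, 26, 38, 49, 66, 84, 120, 137
n = 137; position = n/2 = 68.5.
This falls in the class 25 – <30: L = 25, F = 66, f = 18, h = 5.
Median ≈ 25 + ((68.5 − 66) / 18) × 5 = 25.6944

25.69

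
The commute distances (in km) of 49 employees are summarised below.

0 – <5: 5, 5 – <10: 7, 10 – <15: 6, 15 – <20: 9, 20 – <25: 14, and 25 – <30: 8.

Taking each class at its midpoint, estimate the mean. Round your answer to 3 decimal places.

16.990

Midpoints: 2.5, 7.5, 12.5, 17.5, 22.5, 27.5
Σfm = 5×2.5 + 7×7.5 + 6×12.5 + 9×17.5 + 14×22.5 + 8×27.5 = 832.5
n = Σf = 49
Mean = 832.5 / 49 = 16.9898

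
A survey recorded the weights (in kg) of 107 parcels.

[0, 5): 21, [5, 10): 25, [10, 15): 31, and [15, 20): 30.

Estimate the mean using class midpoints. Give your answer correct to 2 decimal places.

10.77

Midpoints: 2.5, 7.5, 12.5, 17.5
Σfm = 21×2.5 + 25×7.5 + 31×12.5 + 30×17.5 = 1152.5
n = Σf = 107
Mean = 1152.5 / 107 = 10.7710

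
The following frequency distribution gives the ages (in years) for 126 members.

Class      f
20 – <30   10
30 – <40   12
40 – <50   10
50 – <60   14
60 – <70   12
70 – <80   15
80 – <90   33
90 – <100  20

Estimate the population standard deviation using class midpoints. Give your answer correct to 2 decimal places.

22.56

Midpoints: 25, 35, 45, 55, 65, 75, 85, 95
n = 126, Σfm = 8500, mean = 67.4603
Σfm² = 637550
Σf(m − x̄)² = Σfm² − (Σfm)²/n = 637550 − 8500²/126 = 64137.3016
Population variance = 64137.3016 / 126 = 509.0262
Standard deviation = √509.0262 = 22.5616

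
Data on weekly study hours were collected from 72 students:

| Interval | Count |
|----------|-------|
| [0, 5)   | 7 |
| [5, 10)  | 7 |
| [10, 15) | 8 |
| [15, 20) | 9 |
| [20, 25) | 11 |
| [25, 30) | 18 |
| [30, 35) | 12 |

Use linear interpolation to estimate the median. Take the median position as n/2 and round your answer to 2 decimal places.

22.27

Cumulative frequencies: 7, 14, 22, 31, 42, 60, 72
n = 72; position = n/2 = 36.
This falls in the class [20, 25): L = 20, F = 31, f = 11, h = 5.
Median ≈ 20 + ((36 − 31) / 11) × 5 = 22.2727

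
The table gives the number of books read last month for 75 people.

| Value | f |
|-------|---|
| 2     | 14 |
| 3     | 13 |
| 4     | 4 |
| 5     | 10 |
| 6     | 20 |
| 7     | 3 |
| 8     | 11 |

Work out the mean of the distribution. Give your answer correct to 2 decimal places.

Values: 2, 3, 4, 5, 6, 7, 8
Σfx = 14×2 + 13×3 + 4×4 + 10×5 + 20×6 + 3×7 + 11×8 = 362
n = Σf = 75
Mean = 362 / 75 = 4.8267

4.83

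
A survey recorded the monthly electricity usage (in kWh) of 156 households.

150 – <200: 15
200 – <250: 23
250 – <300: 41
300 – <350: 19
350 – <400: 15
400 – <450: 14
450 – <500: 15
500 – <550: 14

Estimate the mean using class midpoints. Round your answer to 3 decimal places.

328.846

Midpoints: 175, 225, 275, 325, 375, 425, 475, 525
Σfm = 15×175 + 23×225 + 41×275 + 19×325 + 15×375 + 14×425 + 15×475 + 14×525 = 51300
n = Σf = 156
Mean = 51300 / 156 = 328.8462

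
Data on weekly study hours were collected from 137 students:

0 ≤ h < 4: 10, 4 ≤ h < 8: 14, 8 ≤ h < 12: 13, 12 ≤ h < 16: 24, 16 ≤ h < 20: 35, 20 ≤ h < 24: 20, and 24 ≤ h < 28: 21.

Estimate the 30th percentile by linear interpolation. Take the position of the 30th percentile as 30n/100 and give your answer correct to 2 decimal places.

12.68

Cumulative frequencies: 10, 24, 37, 61, 96, 116, 137
n = 137; position = 30n/100 = 41.1.
This falls in the class 12 ≤ h < 16: L = 12, F = 37, f = 24, h = 4.
30th percentile ≈ 12 + ((41.1 − 37) / 24) × 4 = 12.6833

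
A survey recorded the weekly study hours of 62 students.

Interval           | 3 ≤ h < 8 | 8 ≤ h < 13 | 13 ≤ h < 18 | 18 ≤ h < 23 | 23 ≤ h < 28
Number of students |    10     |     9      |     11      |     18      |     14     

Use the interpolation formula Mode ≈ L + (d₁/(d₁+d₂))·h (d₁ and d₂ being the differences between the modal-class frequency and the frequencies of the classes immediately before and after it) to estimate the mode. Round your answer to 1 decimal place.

21.2

Modal class: 18 ≤ h < 23 (highest frequency 18).
d₁ = 18 − 11 = 7, d₂ = 18 − 14 = 4
Mode ≈ 18 + (7/(7+4)) × 5 = 18 + 3.1818 = 21.1818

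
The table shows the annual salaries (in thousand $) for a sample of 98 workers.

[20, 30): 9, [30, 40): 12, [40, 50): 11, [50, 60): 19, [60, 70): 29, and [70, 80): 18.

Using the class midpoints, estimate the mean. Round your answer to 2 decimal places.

55.31

Midpoints: 25, 35, 45, 55, 65, 75
Σfm = 9×25 + 12×35 + 11×45 + 19×55 + 29×65 + 18×75 = 5420
n = Σf = 98
Mean = 5420 / 98 = 55.3061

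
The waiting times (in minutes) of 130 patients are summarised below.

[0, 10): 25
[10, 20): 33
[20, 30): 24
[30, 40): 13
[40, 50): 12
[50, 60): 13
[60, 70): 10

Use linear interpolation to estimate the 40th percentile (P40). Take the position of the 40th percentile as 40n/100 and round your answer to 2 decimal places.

Cumulative frequencies: 25, 58, 82, 95, 107, 120, 130
n = 130; position = 40n/100 = 52.
This falls in the class [10, 20): L = 10, F = 25, f = 33, h = 10.
40th percentile ≈ 10 + ((52 − 25) / 33) × 10 = 18.1818

18.18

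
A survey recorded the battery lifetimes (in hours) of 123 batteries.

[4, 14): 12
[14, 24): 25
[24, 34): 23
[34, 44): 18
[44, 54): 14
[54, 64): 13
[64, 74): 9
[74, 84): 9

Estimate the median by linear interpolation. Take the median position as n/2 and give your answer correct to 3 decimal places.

Cumulative frequencies: 12, 37, 60, 78, 92, 105, 114, 123
n = 123; position = n/2 = 61.5.
This falls in the class [34, 44): L = 34, F = 60, f = 18, h = 10.
Median ≈ 34 + ((61.5 − 60) / 18) × 10 = 34.8333

34.833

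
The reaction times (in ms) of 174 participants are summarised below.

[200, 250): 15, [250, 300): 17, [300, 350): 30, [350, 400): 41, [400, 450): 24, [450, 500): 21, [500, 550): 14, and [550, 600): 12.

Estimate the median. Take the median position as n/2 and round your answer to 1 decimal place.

380.5

Cumulative frequencies: 15, 32, 62, 103, 127, 148, 162, 174
n = 174; position = n/2 = 87.
This falls in the class [350, 400): L = 350, F = 62, f = 41, h = 50.
Median ≈ 350 + ((87 − 62) / 41) × 50 = 380.4878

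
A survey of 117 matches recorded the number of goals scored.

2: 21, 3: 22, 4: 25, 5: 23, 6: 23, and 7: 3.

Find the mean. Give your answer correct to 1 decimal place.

4.1

Values: 2, 3, 4, 5, 6, 7
Σfx = 21×2 + 22×3 + 25×4 + 23×5 + 23×6 + 3×7 = 482
n = Σf = 117
Mean = 482 / 117 = 4.1197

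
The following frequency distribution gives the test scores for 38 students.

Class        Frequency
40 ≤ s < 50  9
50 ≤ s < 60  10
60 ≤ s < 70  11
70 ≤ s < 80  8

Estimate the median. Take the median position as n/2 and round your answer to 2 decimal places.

60.00

Cumulative frequencies: 9, 19, 30, 38
n = 38; position = n/2 = 19.
This falls in the class 50 ≤ s < 60: L = 50, F = 9, f = 10, h = 10.
Median ≈ 50 + ((19 − 9) / 10) × 10 = 60.0000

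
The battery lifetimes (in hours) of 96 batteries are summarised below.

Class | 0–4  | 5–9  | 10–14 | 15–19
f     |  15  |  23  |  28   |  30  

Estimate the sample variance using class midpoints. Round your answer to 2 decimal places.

28.29

Midpoints: 2, 7, 12, 17
n = 96, Σfm = 1037, mean = 10.8021
Σfm² = 13889
Σf(m − x̄)² = Σfm² − (Σfm)²/n = 13889 − 1037²/96 = 2687.2396
Sample variance = 2687.2396 / 95 = 28.2867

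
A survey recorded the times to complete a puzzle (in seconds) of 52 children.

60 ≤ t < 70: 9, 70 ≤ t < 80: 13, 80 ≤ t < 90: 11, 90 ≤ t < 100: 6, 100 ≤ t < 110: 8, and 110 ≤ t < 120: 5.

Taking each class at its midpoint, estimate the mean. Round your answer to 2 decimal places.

Midpoints: 65, 75, 85, 95, 105, 115
Σfm = 9×65 + 13×75 + 11×85 + 6×95 + 8×105 + 5×115 = 4480
n = Σf = 52
Mean = 4480 / 52 = 86.1538

86.15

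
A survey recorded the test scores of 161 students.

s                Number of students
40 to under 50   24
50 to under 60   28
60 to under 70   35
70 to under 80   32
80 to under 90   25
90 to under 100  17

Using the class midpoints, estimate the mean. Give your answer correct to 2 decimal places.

68.54

Midpoints: 45, 55, 65, 75, 85, 95
Σfm = 24×45 + 28×55 + 35×65 + 32×75 + 25×85 + 17×95 = 11035
n = Σf = 161
Mean = 11035 / 161 = 68.5404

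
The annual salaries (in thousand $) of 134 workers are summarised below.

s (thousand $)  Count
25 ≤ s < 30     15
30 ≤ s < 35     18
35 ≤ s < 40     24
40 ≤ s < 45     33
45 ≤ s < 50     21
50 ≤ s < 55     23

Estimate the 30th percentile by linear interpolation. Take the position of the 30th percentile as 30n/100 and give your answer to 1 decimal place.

Cumulative frequencies: 15, 33, 57, 90, 111, 134
n = 134; position = 30n/100 = 40.2.
This falls in the class 35 ≤ s < 40: L = 35, F = 33, f = 24, h = 5.
30th percentile ≈ 35 + ((40.2 − 33) / 24) × 5 = 36.5000

36.5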